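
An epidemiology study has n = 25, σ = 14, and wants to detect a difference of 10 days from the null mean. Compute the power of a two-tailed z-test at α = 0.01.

SE = σ/√n = 14/√25 = 2.8. Non-centrality λ = d/SE = 10/2.8 = 3.571. Power ≈ Φ(λ - z_{α/2}) = Φ(3.571 - 2.576) = Φ(0.995) = 0.84.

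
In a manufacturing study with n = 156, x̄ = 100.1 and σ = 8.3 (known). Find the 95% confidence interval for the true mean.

CI = x̄ ± z*(σ/√n) = 100.1 ± 1.96(8.3/√156) = 100.1 ± 1.3 = (98.8, 101.4)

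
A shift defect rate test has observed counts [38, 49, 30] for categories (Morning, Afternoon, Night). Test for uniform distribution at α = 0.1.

Expected = 39 each. χ² = Σ(O-E)²/E = 4.667. df = 2, critical value = 4.605. Reject H₀.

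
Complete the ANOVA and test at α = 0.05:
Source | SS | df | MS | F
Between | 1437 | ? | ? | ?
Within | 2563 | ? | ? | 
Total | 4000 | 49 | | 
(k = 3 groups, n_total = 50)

df_between = 2, df_within = 47. MS_between = 718.5, MS_within = 54.53. F = 13.176, F_crit ≈ 3.195. Reject H₀.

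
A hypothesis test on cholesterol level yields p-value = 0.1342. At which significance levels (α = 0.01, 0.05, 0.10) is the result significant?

p = 0.1342. Not significant at any of the given levels.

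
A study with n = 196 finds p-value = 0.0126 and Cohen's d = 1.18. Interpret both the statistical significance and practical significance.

Statistically significant (p = 0.0126 < 0.05). Cohen's d = 1.18 indicates a large effect size. Both statistical and practical significance should be considered.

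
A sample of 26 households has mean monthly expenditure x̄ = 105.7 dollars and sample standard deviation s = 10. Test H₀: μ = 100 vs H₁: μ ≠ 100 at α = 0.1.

t = (x̄ - μ₀)/(s/√n) = (105.7 - 100)/(10/√26) = 2.906. df = 25, critical t = ±1.708. Reject H₀.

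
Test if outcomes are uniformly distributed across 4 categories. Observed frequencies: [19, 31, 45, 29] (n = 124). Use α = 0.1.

Expected = 31 each. χ² = Σ(O-E)²/E = 11.097. df = 3, critical value = 6.251. Reject H₀.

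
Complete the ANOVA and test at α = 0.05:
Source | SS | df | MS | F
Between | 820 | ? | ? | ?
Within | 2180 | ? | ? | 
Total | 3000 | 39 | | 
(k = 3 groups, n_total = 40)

df_between = 2, df_within = 37. MS_between = 410.0, MS_within = 58.92. F = 6.959, F_crit ≈ 3.252. Reject H₀.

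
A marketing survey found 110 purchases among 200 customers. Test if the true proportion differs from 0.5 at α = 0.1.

p̂ = 0.55, p₀ = 0.5. z = (p̂ - p₀)/√(p₀(1-p₀)/n) = 1.414. Critical: ±1.645. Fail to reject H₀.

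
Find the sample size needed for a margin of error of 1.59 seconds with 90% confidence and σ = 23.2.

n = (z*σ/E)² = (1.645×23.2/1.59)² = 576.1 → n = 577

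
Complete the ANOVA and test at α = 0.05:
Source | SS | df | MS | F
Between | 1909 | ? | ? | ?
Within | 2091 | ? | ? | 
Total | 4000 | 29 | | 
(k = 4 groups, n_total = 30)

df_between = 3, df_within = 26. MS_between = 636.33, MS_within = 80.42. F = 7.912, F_crit ≈ 2.975. Reject H₀.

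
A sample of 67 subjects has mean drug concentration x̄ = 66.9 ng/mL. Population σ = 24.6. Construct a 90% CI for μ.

CI = x̄ ± z*(σ/√n) = 66.9 ± 1.645(24.6/√67) = 66.9 ± 4.94 = (61.96, 71.84)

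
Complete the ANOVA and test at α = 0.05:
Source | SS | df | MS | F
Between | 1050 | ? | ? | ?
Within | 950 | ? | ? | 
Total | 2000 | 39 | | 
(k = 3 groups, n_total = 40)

df_between = 2, df_within = 37. MS_between = 525.0, MS_within = 25.68. F = 20.447, F_crit ≈ 3.252. Reject H₀.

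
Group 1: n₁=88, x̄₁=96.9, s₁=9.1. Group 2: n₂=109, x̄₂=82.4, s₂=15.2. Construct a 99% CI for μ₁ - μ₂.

Difference = 14.5. SE = √(9.1²/88 + 15.2²/109) = 1.749. CI = (9.99, 19.01)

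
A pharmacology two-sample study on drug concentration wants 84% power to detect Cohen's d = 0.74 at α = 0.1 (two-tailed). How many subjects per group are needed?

z_{α/2} = 1.645, z_β = Φ⁻¹(0.84) = 0.994. For medium effect (d = 0.74): n per group = 2(z_{α/2} + z_β)²/d² = 2(1.645 + 0.994)²/0.74² = 25.4 → 26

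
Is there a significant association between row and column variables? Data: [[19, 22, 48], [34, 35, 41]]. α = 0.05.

χ² = 5.607. df = 2, critical = 5.991. Fail to reject H₀. No evidence of dependence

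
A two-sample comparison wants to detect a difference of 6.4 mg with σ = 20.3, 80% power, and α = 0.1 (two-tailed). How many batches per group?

n per group = 2(z_α/2 + z_β)²σ²/d² = 2×(1.645 + 0.84)²×20.3²/6.4² = 124.3 → n = 125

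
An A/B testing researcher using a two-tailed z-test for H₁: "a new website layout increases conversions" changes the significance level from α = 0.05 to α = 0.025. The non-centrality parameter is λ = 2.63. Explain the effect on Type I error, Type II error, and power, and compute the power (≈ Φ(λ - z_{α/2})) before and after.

Decreasing α from 0.05 to 0.025:
• Type I error rate decreases (α is the Type I rate by definition).
• Critical value moves from z_{α/2} = 1.96 to 2.241, so power = Φ(λ - z_{α/2}) goes from Φ(2.63 - 1.96) = 0.749 to Φ(2.63 - 2.241) = 0.651.
• Type II error rate β = 1 - power therefore increases (0.251 → 0.349).
Appropriate when false positives are costly — here, rolling out a layout that doesn't actually help — wasted engineering effort.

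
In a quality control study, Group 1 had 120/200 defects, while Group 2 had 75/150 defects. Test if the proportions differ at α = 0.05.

p̂₁ = 0.6, p̂₂ = 0.5, pooled p̂ = 0.557. z = 1.864. Critical: ±1.96. Fail to reject H₀.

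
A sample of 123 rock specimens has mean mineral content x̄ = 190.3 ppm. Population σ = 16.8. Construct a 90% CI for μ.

CI = x̄ ± z*(σ/√n) = 190.3 ± 1.645(16.8/√123) = 190.3 ± 2.49 = (187.81, 192.79)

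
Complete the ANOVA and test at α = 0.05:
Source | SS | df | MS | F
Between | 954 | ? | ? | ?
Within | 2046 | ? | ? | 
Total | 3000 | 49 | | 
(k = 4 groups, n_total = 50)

df_between = 3, df_within = 46. MS_between = 318.0, MS_within = 44.48. F = 7.15, F_crit ≈ 2.807. Reject H₀.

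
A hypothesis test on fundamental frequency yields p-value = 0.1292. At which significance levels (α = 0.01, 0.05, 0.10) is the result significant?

p = 0.1292. Not significant at any of the given levels.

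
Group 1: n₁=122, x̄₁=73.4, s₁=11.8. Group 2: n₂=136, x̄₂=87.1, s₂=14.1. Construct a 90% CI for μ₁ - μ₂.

Difference = -13.7. SE = √(11.8²/122 + 14.1²/136) = 1.613. CI = (-16.35, -11.05)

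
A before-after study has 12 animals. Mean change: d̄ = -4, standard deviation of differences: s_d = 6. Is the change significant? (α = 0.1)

t = d̄/(s_d/√n) = -4/(6/√12) = -2.309. df = 11, critical t = ±1.796. Reject H₀.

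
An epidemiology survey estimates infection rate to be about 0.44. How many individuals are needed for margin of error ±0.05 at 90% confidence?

n = z²p(1-p)/E² = 1.645²×0.44×0.56/0.05² = 266.7 → n = 267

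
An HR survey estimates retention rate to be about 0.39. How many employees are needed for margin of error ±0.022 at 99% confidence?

n = z²p(1-p)/E² = 2.576²×0.39×0.61/0.022² = 3261.7 → n = 3262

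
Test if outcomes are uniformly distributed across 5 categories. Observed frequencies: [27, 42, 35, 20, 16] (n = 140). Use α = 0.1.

Expected = 28 each. χ² = Σ(O-E)²/E = 16.214. df = 4, critical value = 7.779. Reject H₀.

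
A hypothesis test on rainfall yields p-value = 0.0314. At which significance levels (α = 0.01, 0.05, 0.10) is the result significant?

p = 0.0314. Significant at: α = 0.05, 0.1.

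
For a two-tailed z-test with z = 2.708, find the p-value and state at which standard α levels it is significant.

p = 2·P(Z > |2.708|) = 2·(1 - Φ(2.708)) ≈ 0.0068. Significant at α = 0.1; Significant at α = 0.05; Significant at α = 0.01.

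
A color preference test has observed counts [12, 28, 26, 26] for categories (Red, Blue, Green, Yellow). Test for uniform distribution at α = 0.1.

Expected = 23 each. χ² = Σ(O-E)²/E = 7.13. df = 3, critical value = 6.251. Reject H₀.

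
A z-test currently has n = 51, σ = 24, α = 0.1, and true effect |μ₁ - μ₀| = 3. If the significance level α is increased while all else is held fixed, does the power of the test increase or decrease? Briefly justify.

Power increases: a larger α lowers the critical value, so more of the H₁ sampling distribution falls in the rejection region.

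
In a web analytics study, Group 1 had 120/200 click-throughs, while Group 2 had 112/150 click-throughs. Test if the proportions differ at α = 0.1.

p̂₁ = 0.6, p̂₂ = 0.747, pooled p̂ = 0.663. z = -2.872. Critical: ±1.645. Reject H₀.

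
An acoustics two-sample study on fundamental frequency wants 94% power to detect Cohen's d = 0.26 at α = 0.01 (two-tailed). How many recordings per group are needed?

z_{α/2} = 2.576, z_β = Φ⁻¹(0.94) = 1.555. For small effect (d = 0.26): n per group = 2(z_{α/2} + z_β)²/d² = 2(2.576 + 1.555)²/0.26² = 504.9 → 505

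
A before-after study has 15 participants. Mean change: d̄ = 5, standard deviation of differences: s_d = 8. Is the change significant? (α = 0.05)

t = d̄/(s_d/√n) = 5/(8/√15) = 2.421. df = 14, critical t = ±2.145. Reject H₀.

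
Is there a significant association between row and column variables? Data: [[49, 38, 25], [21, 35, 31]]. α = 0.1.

χ² = 8.967. df = 2, critical = 4.605. Reject H₀. Variables are dependent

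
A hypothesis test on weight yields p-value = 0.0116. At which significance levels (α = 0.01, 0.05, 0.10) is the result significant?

p = 0.0116. Significant at: α = 0.05, 0.1.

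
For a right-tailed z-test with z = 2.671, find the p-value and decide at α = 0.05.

p = P(Z > 2.671) = 1 - Φ(2.671) ≈ 0.0038. Since p < 0.05, reject H₀ (significant) at α = 0.05.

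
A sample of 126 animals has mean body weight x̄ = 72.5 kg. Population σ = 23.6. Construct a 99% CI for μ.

CI = x̄ ± z*(σ/√n) = 72.5 ± 2.576(23.6/√126) = 72.5 ± 5.42 = (67.08, 77.92)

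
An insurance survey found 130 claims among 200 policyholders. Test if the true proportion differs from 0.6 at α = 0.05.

p̂ = 0.65, p₀ = 0.6. z = (p̂ - p₀)/√(p₀(1-p₀)/n) = 1.443. Critical: ±1.96. Fail to reject H₀.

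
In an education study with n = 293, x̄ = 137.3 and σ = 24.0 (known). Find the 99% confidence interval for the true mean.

CI = x̄ ± z*(σ/√n) = 137.3 ± 2.576(24.0/√293) = 137.3 ± 3.61 = (133.69, 140.91)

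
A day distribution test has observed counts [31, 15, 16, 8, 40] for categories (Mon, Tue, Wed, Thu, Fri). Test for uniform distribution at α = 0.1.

Expected = 22 each. χ² = Σ(O-E)²/E = 31.182. df = 4, critical value = 7.779. Reject H₀.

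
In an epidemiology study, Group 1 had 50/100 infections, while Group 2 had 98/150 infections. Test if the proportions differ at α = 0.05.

p̂₁ = 0.5, p̂₂ = 0.653, pooled p̂ = 0.592. z = -2.417. Critical: ±1.96. Reject H₀.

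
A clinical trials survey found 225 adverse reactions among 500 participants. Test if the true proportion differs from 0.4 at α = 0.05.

p̂ = 0.45, p₀ = 0.4. z = (p̂ - p₀)/√(p₀(1-p₀)/n) = 2.282. Critical: ±1.96. Reject H₀.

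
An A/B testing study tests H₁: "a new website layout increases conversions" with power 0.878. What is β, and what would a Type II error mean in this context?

β = 1 - power = 1 - 0.878 = 0.122. A Type II error is failing to reject H₀ when H₀ is false (false negative) — here, failing to conclude that a new website layout increases conversions when in fact it is true. Consequence: discarding a layout that would have improved conversions — lost revenue.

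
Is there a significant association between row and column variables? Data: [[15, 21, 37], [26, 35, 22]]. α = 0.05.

χ² = 9.663. df = 2, critical = 5.991. Reject H₀. Variables are dependent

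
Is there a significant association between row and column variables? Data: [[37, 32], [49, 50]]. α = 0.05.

χ² = 0.277. df = 1, critical = 3.841. Fail to reject H₀. No evidence of dependence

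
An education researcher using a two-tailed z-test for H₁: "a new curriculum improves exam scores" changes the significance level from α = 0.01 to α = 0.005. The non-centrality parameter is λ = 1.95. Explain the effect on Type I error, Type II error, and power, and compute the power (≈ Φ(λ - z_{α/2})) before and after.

Decreasing α from 0.01 to 0.005:
• Type I error rate decreases (α is the Type I rate by definition).
• Critical value moves from z_{α/2} = 2.576 to 2.807, so power = Φ(λ - z_{α/2}) goes from Φ(1.95 - 2.576) = 0.266 to Φ(1.95 - 2.807) = 0.196.
• Type II error rate β = 1 - power therefore increases (0.734 → 0.804).
Appropriate when false positives are costly — here, adopting a curriculum that gives no real benefit — disruption for nothing.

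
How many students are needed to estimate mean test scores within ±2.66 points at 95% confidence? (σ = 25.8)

n = (z*σ/E)² = (1.96×25.8/2.66)² = 361.4 → n = 362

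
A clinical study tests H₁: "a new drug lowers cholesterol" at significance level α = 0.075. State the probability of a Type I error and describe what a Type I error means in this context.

P(Type I error) = α = 0.075. A Type I error is rejecting H₀ when H₀ is actually true (false positive) — here, concluding that a new drug lowers cholesterol when in fact this is not the case. Consequence: approving an ineffective drug — patients take a useless medication and may skip effective alternatives.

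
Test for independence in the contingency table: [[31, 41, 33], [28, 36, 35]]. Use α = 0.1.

χ² = 0.36. df = 2, critical = 4.605. Fail to reject H₀. No evidence of dependence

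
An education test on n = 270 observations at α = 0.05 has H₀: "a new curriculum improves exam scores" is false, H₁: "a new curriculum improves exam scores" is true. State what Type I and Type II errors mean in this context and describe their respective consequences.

Type I (false positive): concluding that a new curriculum improves exam scores when it is not — adopting a curriculum that gives no real benefit — disruption for nothing. Type II (false negative): failing to conclude that a new curriculum improves exam scores when it is — keeping the old curriculum when the new one would have helped students. Which is costlier depends on domain priorities and is a judgement call rather than a statistical fact.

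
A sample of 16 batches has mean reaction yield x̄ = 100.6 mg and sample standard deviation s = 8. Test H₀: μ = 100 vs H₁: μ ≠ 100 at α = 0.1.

t = (x̄ - μ₀)/(s/√n) = (100.6 - 100)/(8/√16) = 0.3. df = 15, critical t = ±1.753. Fail to reject H₀.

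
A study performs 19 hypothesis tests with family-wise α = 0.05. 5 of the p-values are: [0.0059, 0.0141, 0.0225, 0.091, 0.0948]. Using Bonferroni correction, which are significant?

Bonferroni α = 0.05/19 = 0.00263. None of the given p-values are significant.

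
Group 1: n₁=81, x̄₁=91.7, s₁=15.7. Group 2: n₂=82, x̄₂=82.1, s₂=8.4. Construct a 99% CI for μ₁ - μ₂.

Difference = 9.6. SE = √(15.7²/81 + 8.4²/82) = 1.976. CI = (4.51, 14.69)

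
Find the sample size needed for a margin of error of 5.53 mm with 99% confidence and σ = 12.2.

n = (z*σ/E)² = (2.576×12.2/5.53)² = 32.3 → n = 33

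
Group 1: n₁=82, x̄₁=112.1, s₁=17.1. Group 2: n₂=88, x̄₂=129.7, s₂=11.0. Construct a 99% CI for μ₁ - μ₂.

Difference = -17.6. SE = √(17.1²/82 + 11.0²/88) = 2.223. CI = (-23.33, -11.87)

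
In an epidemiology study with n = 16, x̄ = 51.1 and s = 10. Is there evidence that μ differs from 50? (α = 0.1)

t = (x̄ - μ₀)/(s/√n) = (51.1 - 50)/(10/√16) = 0.44. df = 15, critical t = ±1.753. Fail to reject H₀.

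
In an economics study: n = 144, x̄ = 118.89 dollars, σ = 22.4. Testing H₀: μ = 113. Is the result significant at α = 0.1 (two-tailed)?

z = (118.89 - 113)/(22.4/√144) = 3.155. Since |z| > 1.645, significant at α = 0.1.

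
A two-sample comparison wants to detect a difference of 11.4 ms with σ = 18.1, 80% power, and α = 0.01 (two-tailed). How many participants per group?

n per group = 2(z_α/2 + z_β)²σ²/d² = 2×(2.576 + 0.84)²×18.1²/11.4² = 58.8 → n = 59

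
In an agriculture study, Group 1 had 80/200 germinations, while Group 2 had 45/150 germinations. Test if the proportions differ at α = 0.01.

p̂₁ = 0.4, p̂₂ = 0.3, pooled p̂ = 0.357. z = 1.932. Critical: ±2.576. Fail to reject H₀.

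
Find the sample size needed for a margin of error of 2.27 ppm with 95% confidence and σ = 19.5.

n = (z*σ/E)² = (1.96×19.5/2.27)² = 283.5 → n = 284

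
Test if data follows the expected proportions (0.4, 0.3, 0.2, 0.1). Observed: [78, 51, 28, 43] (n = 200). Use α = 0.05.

Expected: [80.0, 60.0, 40.0, 20.0]. χ² = 31.45. df = 3, critical = 7.815. Reject H₀.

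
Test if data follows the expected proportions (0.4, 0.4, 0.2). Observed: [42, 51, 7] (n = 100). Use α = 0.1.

Expected: [40.0, 40.0, 20.0]. χ² = 11.575. df = 2, critical = 4.605. Reject H₀.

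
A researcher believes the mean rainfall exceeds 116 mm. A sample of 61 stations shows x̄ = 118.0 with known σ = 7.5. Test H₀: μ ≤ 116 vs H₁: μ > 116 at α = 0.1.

z = 2.083. Critical value: 1.28. Reject H₀.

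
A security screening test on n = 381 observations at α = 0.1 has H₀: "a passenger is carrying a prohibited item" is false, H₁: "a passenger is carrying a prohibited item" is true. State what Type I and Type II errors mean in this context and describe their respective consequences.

Type I (false positive): concluding that a passenger is carrying a prohibited item when it is not — detaining an innocent passenger — delay and inconvenience. Type II (false negative): failing to conclude that a passenger is carrying a prohibited item when it is — letting a prohibited item through — security breach. Which is costlier depends on domain priorities and is a judgement call rather than a statistical fact.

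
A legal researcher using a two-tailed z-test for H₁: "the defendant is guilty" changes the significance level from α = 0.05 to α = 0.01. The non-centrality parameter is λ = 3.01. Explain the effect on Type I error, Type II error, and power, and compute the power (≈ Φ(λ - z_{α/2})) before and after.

Decreasing α from 0.05 to 0.01:
• Type I error rate decreases (α is the Type I rate by definition).
• Critical value moves from z_{α/2} = 1.96 to 2.576, so power = Φ(λ - z_{α/2}) goes from Φ(3.01 - 1.96) = 0.853 to Φ(3.01 - 2.576) = 0.668.
• Type II error rate β = 1 - power therefore increases (0.147 → 0.332).
Appropriate when false positives are costly — here, convicting an innocent person.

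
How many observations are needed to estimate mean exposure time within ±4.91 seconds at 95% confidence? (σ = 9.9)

n = (z*σ/E)² = (1.96×9.9/4.91)² = 15.6 → n = 16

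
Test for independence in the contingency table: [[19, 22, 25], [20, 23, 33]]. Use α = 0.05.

χ² = 0.449. df = 2, critical = 5.991. Fail to reject H₀. No evidence of dependence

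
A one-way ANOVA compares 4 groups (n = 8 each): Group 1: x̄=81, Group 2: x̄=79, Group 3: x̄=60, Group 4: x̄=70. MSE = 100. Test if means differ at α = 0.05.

Grand mean = 72.5. SS_between = 2216.0, MS_between = 738.67. F = 7.387, F_crit ≈ 2.947. Reject H₀.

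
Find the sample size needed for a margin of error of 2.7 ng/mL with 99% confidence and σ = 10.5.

n = (z*σ/E)² = (2.576×10.5/2.7)² = 100.4 → n = 101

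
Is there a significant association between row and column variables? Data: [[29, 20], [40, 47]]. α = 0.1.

χ² = 2.187. df = 1, critical = 2.706. Fail to reject H₀. No evidence of dependence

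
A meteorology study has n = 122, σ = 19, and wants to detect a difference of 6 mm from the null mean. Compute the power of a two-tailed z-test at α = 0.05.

SE = σ/√n = 19/√122 = 1.72. Non-centrality λ = d/SE = 6/1.72 = 3.488. Power ≈ Φ(λ - z_{α/2}) = Φ(3.488 - 1.96) = Φ(1.528) = 0.937.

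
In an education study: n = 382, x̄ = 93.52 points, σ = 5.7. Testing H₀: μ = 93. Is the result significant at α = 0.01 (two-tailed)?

z = (93.52 - 93)/(5.7/√382) = 1.783. Since |z| ≤ 2.576, not significant at α = 0.01.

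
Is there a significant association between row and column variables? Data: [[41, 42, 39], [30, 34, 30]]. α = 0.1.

χ² = 0.092. df = 2, critical = 4.605. Fail to reject H₀. No evidence of dependence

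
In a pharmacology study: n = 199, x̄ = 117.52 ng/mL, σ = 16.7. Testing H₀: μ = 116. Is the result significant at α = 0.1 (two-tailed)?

z = (117.52 - 116)/(16.7/√199) = 1.284. Since |z| ≤ 1.645, not significant at α = 0.1.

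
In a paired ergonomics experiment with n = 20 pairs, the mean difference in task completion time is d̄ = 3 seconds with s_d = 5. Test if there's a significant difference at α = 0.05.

t = d̄/(s_d/√n) = 3/(5/√20) = 2.683. df = 19, critical t = ±2.093. Reject H₀.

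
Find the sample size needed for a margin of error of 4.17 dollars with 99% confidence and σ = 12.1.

n = (z*σ/E)² = (2.576×12.1/4.17)² = 55.9 → n = 56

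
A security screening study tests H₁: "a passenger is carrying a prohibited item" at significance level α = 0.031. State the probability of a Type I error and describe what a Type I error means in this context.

P(Type I error) = α = 0.031. A Type I error is rejecting H₀ when H₀ is actually true (false positive) — here, concluding that a passenger is carrying a prohibited item when in fact this is not the case. Consequence: detaining an innocent passenger — delay and inconvenience.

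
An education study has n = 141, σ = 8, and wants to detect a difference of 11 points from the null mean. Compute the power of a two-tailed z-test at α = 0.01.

SE = σ/√n = 8/√141 = 0.674. Non-centrality λ = d/SE = 11/0.674 = 16.327. Power ≈ Φ(λ - z_{α/2}) = Φ(16.327 - 2.576) = Φ(13.751) = 1.0.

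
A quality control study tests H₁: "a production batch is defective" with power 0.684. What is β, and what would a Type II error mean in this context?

β = 1 - power = 1 - 0.684 = 0.316. A Type II error is failing to reject H₀ when H₀ is false (false negative) — here, failing to conclude that a production batch is defective when in fact it is true. Consequence: shipping a defective batch — faulty products reach customers.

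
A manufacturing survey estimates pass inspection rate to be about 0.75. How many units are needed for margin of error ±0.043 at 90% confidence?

n = z²p(1-p)/E² = 1.645²×0.75×0.25/0.043² = 274.4 → n = 275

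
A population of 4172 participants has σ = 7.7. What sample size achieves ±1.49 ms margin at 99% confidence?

Without FPC: n₀ = (2.576×7.7/1.49)² = 177.215. With FPC: n = n₀N/(n₀+N-1) = 170.03 → n = 171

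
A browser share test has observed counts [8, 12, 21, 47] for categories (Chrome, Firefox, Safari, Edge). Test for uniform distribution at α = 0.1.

Expected = 22 each. χ² = Σ(O-E)²/E = 41.909. df = 3, critical value = 6.251. Reject H₀.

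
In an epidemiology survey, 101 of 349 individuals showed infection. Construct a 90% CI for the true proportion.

p̂ = 0.289. CI = p̂ ± z*√(p̂(1-p̂)/n) = (0.249, 0.329)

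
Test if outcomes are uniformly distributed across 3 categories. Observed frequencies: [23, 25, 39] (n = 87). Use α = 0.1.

Expected = 29 each. χ² = Σ(O-E)²/E = 5.241. df = 2, critical value = 4.605. Reject H₀.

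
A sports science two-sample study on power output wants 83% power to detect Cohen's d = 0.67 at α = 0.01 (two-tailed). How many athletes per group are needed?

z_{α/2} = 2.576, z_β = Φ⁻¹(0.83) = 0.954. For medium effect (d = 0.67): n per group = 2(z_{α/2} + z_β)²/d² = 2(2.576 + 0.954)²/0.67² = 55.5 → 56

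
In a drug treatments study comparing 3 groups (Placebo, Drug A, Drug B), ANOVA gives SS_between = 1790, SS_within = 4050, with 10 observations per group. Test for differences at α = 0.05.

df_between = 2, df_within = 27. F = MS_between/MS_within = 895.0/150.0 = 5.967. F_crit ≈ 3.354. Reject H₀. At least one mean differs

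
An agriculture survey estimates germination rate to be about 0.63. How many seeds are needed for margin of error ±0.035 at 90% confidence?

n = z²p(1-p)/E² = 1.645²×0.63×0.37/0.035² = 514.9 → n = 515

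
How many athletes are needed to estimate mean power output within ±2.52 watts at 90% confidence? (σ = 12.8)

n = (z*σ/E)² = (1.645×12.8/2.52)² = 69.8 → n = 70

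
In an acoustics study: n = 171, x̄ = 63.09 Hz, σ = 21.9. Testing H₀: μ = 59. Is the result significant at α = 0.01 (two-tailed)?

z = (63.09 - 59)/(21.9/√171) = 2.442. Since |z| ≤ 2.576, not significant at α = 0.01.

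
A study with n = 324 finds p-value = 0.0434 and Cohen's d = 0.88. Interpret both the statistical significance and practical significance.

Statistically significant (p = 0.0434 < 0.05). Cohen's d = 0.88 indicates a large effect size. Both statistical and practical significance should be considered.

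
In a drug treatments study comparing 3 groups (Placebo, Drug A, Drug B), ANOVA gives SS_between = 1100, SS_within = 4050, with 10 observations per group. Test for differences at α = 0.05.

df_between = 2, df_within = 27. F = MS_between/MS_within = 550.0/150.0 = 3.667. F_crit ≈ 3.354. Reject H₀. At least one mean differs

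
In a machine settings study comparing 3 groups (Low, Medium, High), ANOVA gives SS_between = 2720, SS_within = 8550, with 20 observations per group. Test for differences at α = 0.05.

df_between = 2, df_within = 57. F = MS_between/MS_within = 1360.0/150.0 = 9.067. F_crit ≈ 3.159. Reject H₀. At least one mean differs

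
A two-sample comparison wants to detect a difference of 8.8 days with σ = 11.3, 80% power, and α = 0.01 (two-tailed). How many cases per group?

n per group = 2(z_α/2 + z_β)²σ²/d² = 2×(2.576 + 0.84)²×11.3²/8.8² = 38.5 → n = 39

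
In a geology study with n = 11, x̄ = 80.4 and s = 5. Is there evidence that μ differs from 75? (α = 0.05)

t = (x̄ - μ₀)/(s/√n) = (80.4 - 75)/(5/√11) = 3.582. df = 10, critical t = ±2.228. Reject H₀.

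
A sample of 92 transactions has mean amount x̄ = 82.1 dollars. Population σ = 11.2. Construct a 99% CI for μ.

CI = x̄ ± z*(σ/√n) = 82.1 ± 2.576(11.2/√92) = 82.1 ± 3.01 = (79.09, 85.11)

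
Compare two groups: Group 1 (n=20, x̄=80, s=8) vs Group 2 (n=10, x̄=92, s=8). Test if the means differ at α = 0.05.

Pooled sp = 8.0. t = -3.873, df = 28. Critical t = ±2.048. Reject H₀.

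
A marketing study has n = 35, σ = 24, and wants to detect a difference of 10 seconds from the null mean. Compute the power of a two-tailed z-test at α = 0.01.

SE = σ/√n = 24/√35 = 4.057. Non-centrality λ = d/SE = 10/4.057 = 2.465. Power ≈ Φ(λ - z_{α/2}) = Φ(2.465 - 2.576) = Φ(-0.111) = 0.456.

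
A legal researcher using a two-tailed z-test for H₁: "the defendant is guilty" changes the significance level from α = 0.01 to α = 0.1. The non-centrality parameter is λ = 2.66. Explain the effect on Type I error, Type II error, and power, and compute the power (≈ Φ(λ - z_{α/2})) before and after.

Increasing α from 0.01 to 0.1:
• Type I error rate increases (α is the Type I rate by definition).
• Critical value moves from z_{α/2} = 2.576 to 1.645, so power = Φ(λ - z_{α/2}) goes from Φ(2.66 - 2.576) = 0.533 to Φ(2.66 - 1.645) = 0.845.
• Type II error rate β = 1 - power therefore decreases (0.467 → 0.155).
Appropriate when false negatives are costly — here, acquitting a guilty person.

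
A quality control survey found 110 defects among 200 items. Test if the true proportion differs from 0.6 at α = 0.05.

p̂ = 0.55, p₀ = 0.6. z = (p̂ - p₀)/√(p₀(1-p₀)/n) = -1.443. Critical: ±1.96. Fail to reject H₀.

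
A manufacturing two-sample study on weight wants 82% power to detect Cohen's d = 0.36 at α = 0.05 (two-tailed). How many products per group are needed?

z_{α/2} = 1.96, z_β = Φ⁻¹(0.82) = 0.915. For small effect (d = 0.36): n per group = 2(z_{α/2} + z_β)²/d² = 2(1.96 + 0.915)²/0.36² = 127.6 → 128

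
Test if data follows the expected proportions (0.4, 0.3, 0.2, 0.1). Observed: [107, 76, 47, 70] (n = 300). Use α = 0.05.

Expected: [120.0, 90.0, 60.0, 30.0]. χ² = 59.736. df = 3, critical = 7.815. Reject H₀.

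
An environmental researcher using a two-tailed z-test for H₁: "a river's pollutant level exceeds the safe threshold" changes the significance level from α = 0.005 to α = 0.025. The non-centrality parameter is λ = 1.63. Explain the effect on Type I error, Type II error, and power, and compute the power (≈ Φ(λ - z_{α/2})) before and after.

Increasing α from 0.005 to 0.025:
• Type I error rate increases (α is the Type I rate by definition).
• Critical value moves from z_{α/2} = 2.807 to 2.241, so power = Φ(λ - z_{α/2}) goes from Φ(1.63 - 2.807) = 0.12 to Φ(1.63 - 2.241) = 0.271.
• Type II error rate β = 1 - power therefore decreases (0.88 → 0.729).
Appropriate when false negatives are costly — here, allowing unsafe pollution to continue.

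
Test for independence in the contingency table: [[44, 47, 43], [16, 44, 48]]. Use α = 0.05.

χ² = 10.771. df = 2, critical = 5.991. Reject H₀. Variables are dependent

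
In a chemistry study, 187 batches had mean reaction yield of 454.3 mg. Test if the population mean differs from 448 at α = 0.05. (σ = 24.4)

z = (x̄ - μ₀)/(σ/√n) = (454.3 - 448)/(24.4/√187) = 3.531. Critical value: ±1.96. Since |3.531| > 1.96, Reject H₀.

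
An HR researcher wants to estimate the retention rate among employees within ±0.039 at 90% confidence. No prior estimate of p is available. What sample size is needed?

Conservative approach: use p = 0.5 (maximizes p(1-p) = 0.25). n = z²(0.25)/E² = 1.645²×0.25/0.039² = 444.8 → n = 445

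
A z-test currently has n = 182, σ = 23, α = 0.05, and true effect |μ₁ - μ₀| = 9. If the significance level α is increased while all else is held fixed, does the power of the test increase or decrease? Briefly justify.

Power increases: a larger α lowers the critical value, so more of the H₁ sampling distribution falls in the rejection region.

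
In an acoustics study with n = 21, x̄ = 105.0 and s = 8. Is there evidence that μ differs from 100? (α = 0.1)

t = (x̄ - μ₀)/(s/√n) = (105.0 - 100)/(8/√21) = 2.864. df = 20, critical t = ±1.725. Reject H₀.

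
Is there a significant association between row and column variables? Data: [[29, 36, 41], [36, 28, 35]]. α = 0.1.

χ² = 1.991. df = 2, critical = 4.605. Fail to reject H₀. No evidence of dependence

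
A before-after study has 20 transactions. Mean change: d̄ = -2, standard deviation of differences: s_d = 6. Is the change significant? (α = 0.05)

t = d̄/(s_d/√n) = -2/(6/√20) = -1.491. df = 19, critical t = ±2.093. Fail to reject H₀.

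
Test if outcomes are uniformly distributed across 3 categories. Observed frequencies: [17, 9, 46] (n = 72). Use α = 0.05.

Expected = 24 each. χ² = Σ(O-E)²/E = 31.583. df = 2, critical value = 5.991. Reject H₀.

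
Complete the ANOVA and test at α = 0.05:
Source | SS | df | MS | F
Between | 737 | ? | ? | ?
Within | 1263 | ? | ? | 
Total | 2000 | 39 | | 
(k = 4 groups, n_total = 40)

df_between = 3, df_within = 36. MS_between = 245.67, MS_within = 35.08. F = 7.002, F_crit ≈ 2.866. Reject H₀.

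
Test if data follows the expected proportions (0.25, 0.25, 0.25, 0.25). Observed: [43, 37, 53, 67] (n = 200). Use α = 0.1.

Expected: [50.0, 50.0, 50.0, 50.0]. χ² = 10.32. df = 3, critical = 6.251. Reject H₀.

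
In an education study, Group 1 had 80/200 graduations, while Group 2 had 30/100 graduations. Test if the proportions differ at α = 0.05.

p̂₁ = 0.4, p̂₂ = 0.3, pooled p̂ = 0.367. z = 1.694. Critical: ±1.96. Fail to reject H₀.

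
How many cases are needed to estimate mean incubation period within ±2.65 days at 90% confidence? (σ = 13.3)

n = (z*σ/E)² = (1.645×13.3/2.65)² = 68.2 → n = 69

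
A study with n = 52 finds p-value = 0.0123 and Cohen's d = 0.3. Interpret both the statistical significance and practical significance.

Statistically significant (p = 0.0123 < 0.05). Cohen's d = 0.3 indicates a small effect size. Both statistical and practical significance should be considered.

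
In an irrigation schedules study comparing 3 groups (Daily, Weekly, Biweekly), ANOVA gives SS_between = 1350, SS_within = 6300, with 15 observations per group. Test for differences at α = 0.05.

df_between = 2, df_within = 42. F = MS_between/MS_within = 675.0/150.0 = 4.5. F_crit ≈ 3.22. Reject H₀. At least one mean differs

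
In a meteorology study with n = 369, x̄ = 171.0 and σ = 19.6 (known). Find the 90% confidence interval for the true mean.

CI = x̄ ± z*(σ/√n) = 171.0 ± 1.645(19.6/√369) = 171.0 ± 1.68 = (169.32, 172.68)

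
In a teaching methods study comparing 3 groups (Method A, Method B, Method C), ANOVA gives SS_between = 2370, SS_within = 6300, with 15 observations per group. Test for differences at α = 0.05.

df_between = 2, df_within = 42. F = MS_between/MS_within = 1185.0/150.0 = 7.9. F_crit ≈ 3.22. Reject H₀. At least one mean differs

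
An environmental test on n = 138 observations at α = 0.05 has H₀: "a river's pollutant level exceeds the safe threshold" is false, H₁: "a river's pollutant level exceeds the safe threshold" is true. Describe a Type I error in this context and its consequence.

Type I error: rejecting H₀ when it is true — concluding that a river's pollutant level exceeds the safe threshold when in fact it is not. Consequence: shutting down a compliant factory unnecessarily.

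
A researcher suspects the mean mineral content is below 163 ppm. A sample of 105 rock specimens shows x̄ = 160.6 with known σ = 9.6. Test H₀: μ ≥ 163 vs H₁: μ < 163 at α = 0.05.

z = -2.562. Critical value: -1.645. Reject H₀.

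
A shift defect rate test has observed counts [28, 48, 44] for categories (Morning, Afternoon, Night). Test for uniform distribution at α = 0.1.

Expected = 40 each. χ² = Σ(O-E)²/E = 5.6. df = 2, critical value = 4.605. Reject H₀.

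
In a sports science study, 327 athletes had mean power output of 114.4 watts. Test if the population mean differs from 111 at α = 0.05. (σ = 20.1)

z = (x̄ - μ₀)/(σ/√n) = (114.4 - 111)/(20.1/√327) = 3.059. Critical value: ±1.96. Since |3.059| > 1.96, Reject H₀.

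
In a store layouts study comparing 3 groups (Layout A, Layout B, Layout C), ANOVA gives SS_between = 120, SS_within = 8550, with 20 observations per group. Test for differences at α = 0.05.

df_between = 2, df_within = 57. F = MS_between/MS_within = 60.0/150.0 = 0.4. F_crit ≈ 3.159. Fail to reject H₀.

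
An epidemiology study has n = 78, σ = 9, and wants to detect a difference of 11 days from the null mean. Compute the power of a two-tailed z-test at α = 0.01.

SE = σ/√n = 9/√78 = 1.019. Non-centrality λ = d/SE = 11/1.019 = 10.794. Power ≈ Φ(λ - z_{α/2}) = Φ(10.794 - 2.576) = Φ(8.218) = 1.0.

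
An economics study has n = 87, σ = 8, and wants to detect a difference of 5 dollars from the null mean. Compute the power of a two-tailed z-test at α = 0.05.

SE = σ/√n = 8/√87 = 0.858. Non-centrality λ = d/SE = 5/0.858 = 5.83. Power ≈ Φ(λ - z_{α/2}) = Φ(5.83 - 1.96) = Φ(3.87) = 1.0.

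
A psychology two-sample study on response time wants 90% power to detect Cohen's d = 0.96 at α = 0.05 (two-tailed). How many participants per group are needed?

z_{α/2} = 1.96, z_β = Φ⁻¹(0.9) = 1.282. For large effect (d = 0.96): n per group = 2(z_{α/2} + z_β)²/d² = 2(1.96 + 1.282)²/0.96² = 22.8 → 23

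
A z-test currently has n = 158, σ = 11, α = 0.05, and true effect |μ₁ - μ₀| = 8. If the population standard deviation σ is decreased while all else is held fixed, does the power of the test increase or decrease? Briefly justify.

Power increases: a smaller σ shrinks the standard error σ/√n, moving the sampling distribution under H₁ further from the critical value.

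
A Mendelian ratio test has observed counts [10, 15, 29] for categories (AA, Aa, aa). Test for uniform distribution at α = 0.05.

Expected = 18 each. χ² = Σ(O-E)²/E = 10.778. df = 2, critical value = 5.991. Reject H₀.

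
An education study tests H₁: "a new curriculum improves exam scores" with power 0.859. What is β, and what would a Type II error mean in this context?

β = 1 - power = 1 - 0.859 = 0.141. A Type II error is failing to reject H₀ when H₀ is false (false negative) — here, failing to conclude that a new curriculum improves exam scores when in fact it is true. Consequence: keeping the old curriculum when the new one would have helped students.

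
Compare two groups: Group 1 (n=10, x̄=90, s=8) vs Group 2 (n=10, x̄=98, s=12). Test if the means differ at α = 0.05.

Pooled sp = 10.2. t = -1.754, df = 18. Critical t = ±2.101. Fail to reject H₀.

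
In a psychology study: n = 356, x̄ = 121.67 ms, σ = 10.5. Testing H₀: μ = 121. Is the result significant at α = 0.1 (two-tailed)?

z = (121.67 - 121)/(10.5/√356) = 1.204. Since |z| ≤ 1.645, not significant at α = 0.1.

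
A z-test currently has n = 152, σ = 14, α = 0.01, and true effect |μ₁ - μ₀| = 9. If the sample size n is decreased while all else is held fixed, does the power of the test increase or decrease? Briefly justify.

Power decreases: a smaller n inflates the standard error σ/√n, pulling the sampling distribution under H₁ back toward the critical value.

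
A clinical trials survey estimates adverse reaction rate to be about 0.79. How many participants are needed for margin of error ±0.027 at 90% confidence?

n = z²p(1-p)/E² = 1.645²×0.79×0.21/0.027² = 615.8 → n = 616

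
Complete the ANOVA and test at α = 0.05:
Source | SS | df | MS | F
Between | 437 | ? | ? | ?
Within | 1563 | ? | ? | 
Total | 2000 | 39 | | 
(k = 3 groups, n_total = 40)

df_between = 2, df_within = 37. MS_between = 218.5, MS_within = 42.24. F = 5.172, F_crit ≈ 3.252. Reject H₀.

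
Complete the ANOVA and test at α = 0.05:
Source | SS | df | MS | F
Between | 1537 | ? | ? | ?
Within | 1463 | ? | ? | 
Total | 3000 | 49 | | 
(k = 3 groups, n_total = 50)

df_between = 2, df_within = 47. MS_between = 768.5, MS_within = 31.13. F = 24.689, F_crit ≈ 3.195. Reject H₀.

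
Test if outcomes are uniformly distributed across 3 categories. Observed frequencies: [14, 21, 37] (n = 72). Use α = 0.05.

Expected = 24 each. χ² = Σ(O-E)²/E = 11.583. df = 2, critical value = 5.991. Reject H₀.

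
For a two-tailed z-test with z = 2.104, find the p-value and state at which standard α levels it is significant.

p = 2·P(Z > |2.104|) = 2·(1 - Φ(2.104)) ≈ 0.0354. Significant at α = 0.1; Significant at α = 0.05.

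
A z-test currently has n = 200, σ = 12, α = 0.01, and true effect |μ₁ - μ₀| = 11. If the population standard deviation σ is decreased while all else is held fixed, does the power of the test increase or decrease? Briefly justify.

Power increases: a smaller σ shrinks the standard error σ/√n, moving the sampling distribution under H₁ further from the critical value.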